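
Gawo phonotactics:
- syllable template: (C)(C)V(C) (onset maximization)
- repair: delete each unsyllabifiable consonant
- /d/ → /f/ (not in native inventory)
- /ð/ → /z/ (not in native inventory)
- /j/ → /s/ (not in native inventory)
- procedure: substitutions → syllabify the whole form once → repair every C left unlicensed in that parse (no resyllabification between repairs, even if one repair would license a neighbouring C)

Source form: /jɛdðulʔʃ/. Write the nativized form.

Substitution: /j/ → /s/, /d/ → /f/, /ð/ → /z/, giving /sɛfzulʔʃ/.
The consonants /ʔ/, /ʃ/ cannot be parsed into a legal (C)(C)V(C) syllable (at most one coda consonant is licensed; onsets may contain at most 2 consonants).
Deletion applies to /ʔ/, /ʃ/.

sɛfzul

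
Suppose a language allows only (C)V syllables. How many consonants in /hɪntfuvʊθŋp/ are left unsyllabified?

5

Under (C)V, the unsyllabifiable consonants are /n/, /t/, /θ/, /ŋ/, /p/ (no codas are permitted; onsets are limited to one consonant).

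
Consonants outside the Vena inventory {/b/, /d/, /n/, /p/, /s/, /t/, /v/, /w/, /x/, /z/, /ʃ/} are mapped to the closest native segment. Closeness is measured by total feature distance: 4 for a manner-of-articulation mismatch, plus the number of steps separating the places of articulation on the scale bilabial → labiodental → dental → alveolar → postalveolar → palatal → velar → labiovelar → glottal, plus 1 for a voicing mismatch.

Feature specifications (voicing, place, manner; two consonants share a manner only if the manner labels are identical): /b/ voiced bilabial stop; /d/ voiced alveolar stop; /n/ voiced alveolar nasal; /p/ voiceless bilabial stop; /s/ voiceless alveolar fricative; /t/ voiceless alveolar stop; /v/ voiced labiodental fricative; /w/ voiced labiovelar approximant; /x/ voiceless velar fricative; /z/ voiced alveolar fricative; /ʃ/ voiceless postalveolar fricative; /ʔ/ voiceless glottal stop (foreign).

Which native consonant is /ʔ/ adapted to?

/t/ is closest: same manner (stop), place distance 5 (glottal→alveolar), same voicing; total 5. Next closest is /d/ at distance 6.

t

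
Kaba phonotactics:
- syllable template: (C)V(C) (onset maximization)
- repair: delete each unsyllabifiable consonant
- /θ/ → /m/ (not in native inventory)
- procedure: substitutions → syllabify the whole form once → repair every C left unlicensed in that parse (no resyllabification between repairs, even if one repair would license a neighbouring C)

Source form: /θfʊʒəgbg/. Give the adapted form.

Substitution: /θ/ → /m/, giving /mfʊʒəgbg/.
Syllabifying with onset maximization leaves /m/, /b/, /g/ stranded (at most one coda consonant is licensed; onsets are limited to one consonant).
Each unlicensed consonant is deleted: /m/, /b/, /g/.

fʊʒəg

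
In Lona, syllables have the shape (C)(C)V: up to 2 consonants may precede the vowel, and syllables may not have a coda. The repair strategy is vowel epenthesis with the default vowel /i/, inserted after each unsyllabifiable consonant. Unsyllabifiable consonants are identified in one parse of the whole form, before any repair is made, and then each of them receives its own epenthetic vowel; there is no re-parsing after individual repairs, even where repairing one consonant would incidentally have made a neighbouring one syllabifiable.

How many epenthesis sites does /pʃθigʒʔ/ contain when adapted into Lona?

The unsyllabifiable consonants are /p/, /g/, /ʒ/, /ʔ/; each receives one epenthetic vowel.

4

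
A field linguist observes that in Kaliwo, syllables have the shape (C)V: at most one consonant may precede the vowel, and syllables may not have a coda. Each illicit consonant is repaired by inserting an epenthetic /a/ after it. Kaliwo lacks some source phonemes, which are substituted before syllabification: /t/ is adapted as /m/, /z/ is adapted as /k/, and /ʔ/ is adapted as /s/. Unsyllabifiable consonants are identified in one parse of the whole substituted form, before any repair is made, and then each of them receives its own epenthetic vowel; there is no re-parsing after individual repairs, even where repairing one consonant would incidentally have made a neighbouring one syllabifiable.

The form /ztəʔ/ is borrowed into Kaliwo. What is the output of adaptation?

Substitution: /z/ → /k/, /t/ → /m/, /ʔ/ → /s/, giving /kməs/.
Syllabifying with onset maximization leaves /k/, /s/ stranded (no codas are permitted; onsets are limited to one consonant).
Inserting the epenthetic vowel yields /k/ → /ka/, /s/ → /sa/.

kaməsa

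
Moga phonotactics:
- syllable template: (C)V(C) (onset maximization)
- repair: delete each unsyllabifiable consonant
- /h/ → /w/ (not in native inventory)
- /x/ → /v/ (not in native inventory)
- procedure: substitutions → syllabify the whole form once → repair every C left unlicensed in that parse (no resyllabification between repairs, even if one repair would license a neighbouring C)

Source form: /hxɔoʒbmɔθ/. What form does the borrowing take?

vɔoʒmɔθ

Substitution: /h/ → /w/, /x/ → /v/, giving /wvɔoʒbmɔθ/.
Under (C)V(C), the unsyllabifiable consonants are /w/, /b/ (at most one coda consonant is licensed; onsets are limited to one consonant).
Deleting the stranded consonants removes /w/, /b/.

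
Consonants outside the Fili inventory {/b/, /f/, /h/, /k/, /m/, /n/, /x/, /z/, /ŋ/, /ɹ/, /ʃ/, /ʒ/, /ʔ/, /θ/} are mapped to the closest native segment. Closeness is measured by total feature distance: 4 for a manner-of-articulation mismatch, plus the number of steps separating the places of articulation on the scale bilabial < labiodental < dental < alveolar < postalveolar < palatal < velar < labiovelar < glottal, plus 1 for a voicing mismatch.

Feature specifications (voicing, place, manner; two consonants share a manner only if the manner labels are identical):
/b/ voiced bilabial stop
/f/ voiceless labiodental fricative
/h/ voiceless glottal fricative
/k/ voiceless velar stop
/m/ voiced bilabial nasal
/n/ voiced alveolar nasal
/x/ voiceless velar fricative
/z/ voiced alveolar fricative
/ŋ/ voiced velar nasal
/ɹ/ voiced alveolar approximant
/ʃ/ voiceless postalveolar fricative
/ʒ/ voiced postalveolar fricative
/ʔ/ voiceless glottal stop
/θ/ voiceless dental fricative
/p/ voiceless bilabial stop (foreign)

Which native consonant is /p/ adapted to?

b

/b/ is closest: same manner (stop), place distance 0 (bilabial→bilabial), voicing differs (+1); total 1. Next closest is /f/ at distance 5.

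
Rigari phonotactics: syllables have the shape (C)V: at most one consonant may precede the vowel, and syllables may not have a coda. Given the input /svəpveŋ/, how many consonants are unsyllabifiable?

3

Syllabifying with onset maximization leaves /s/, /p/, /ŋ/ stranded (no codas are permitted; onsets are limited to one consonant).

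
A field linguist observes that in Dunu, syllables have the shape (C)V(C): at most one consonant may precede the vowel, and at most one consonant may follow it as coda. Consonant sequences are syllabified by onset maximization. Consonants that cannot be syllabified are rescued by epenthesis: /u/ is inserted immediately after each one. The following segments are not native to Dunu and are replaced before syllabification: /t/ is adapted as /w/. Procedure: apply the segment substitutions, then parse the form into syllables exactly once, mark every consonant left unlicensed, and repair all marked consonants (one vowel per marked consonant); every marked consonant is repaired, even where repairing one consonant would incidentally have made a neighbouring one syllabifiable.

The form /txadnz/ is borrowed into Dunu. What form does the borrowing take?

Substitution: /t/ → /w/, giving /wxadnz/.
Syllabifying with onset maximization leaves /w/, /n/, /z/ stranded (at most one coda consonant is licensed; onsets are limited to one consonant).
Inserting the epenthetic vowel yields /w/ → /wu/, /n/ → /nu/, /z/ → /zu/.

wuxadnuzu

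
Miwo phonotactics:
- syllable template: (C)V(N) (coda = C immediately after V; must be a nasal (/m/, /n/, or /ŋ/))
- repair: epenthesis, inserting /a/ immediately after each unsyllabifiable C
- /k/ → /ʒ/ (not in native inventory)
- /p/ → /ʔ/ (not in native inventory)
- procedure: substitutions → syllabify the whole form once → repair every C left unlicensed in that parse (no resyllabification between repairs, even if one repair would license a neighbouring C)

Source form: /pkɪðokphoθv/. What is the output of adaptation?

Substitution: /p/ → /ʔ/, /k/ → /ʒ/, giving /ʔʒɪðoʒʔhoθv/.
Under (C)V(N), the unsyllabifiable consonants are /ʔ/, /ʒ/, /ʔ/, /θ/, /v/ (only a nasal (/m/, /n/, or /ŋ/) is licensed in coda position; onsets are limited to one consonant).
Epenthesis after each stranded consonant: /ʔ/ → /ʔa/, /ʒ/ → /ʒa/, /ʔ/ → /ʔa/, /θ/ → /θa/, /v/ → /va/.

ʔaʒɪðoʒaʔahoθava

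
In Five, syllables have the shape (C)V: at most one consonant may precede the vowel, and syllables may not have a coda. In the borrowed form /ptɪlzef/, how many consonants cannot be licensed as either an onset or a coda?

3

Under (C)V, the unsyllabifiable consonants are /p/, /l/, /f/ (no codas are permitted; onsets are limited to one consonant).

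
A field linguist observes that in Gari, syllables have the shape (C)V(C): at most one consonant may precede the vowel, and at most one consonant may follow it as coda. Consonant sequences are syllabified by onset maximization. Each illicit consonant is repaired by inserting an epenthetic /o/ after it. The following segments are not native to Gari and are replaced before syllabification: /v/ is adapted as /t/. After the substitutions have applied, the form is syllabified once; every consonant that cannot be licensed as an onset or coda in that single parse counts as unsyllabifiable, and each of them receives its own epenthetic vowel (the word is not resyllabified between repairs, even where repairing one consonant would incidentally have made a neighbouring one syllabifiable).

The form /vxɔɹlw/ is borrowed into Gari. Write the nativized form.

toxɔɹlowo

Substitution: /v/ → /t/, giving /txɔɹlw/.
Under (C)V(C), the unsyllabifiable consonants are /t/, /l/, /w/ (at most one coda consonant is licensed; onsets are limited to one consonant).
Inserting the epenthetic vowel yields /t/ → /to/, /l/ → /lo/, /w/ → /wo/.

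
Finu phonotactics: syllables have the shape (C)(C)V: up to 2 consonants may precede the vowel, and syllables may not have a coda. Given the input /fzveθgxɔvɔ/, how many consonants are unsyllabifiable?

2

Syllabifying with onset maximization leaves /f/, /θ/ stranded (no codas are permitted; onsets may contain at most 2 consonants).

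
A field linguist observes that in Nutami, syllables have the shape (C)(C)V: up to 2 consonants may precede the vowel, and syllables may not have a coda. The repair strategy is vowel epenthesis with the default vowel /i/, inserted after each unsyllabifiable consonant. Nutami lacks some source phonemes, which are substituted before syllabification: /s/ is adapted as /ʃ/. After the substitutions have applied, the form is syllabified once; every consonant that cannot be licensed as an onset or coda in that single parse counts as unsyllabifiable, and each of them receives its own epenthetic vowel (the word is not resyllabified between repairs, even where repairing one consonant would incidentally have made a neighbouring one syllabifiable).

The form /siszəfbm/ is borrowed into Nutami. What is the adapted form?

ʃiʃzəfibimi

Substitution: /s/ → /ʃ/, giving /ʃiʃzəfbm/.
Under (C)(C)V, the unsyllabifiable consonants are /f/, /b/, /m/ (no codas are permitted; onsets may contain at most 2 consonants).
Inserting the epenthetic vowel yields /f/ → /fi/, /b/ → /bi/, /m/ → /mi/.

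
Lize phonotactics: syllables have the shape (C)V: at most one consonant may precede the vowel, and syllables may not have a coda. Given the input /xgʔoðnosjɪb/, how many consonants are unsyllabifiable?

Under (C)V, the unsyllabifiable consonants are /x/, /g/, /ð/, /s/, /b/ (no codas are permitted; onsets are limited to one consonant).

5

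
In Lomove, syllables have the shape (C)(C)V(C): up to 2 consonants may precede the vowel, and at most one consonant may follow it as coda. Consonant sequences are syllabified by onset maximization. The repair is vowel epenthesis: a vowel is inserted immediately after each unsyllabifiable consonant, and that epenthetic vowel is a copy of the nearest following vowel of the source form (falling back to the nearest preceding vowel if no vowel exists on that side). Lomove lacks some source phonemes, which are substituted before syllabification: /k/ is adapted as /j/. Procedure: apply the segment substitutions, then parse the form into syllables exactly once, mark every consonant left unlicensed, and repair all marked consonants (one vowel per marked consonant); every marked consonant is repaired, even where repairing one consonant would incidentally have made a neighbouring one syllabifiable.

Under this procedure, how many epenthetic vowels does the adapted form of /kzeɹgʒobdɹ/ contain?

After substitution the input is /jzeɹgʒobdɹ/.
The unsyllabifiable consonants are /d/, /ɹ/; each receives one epenthetic vowel.

2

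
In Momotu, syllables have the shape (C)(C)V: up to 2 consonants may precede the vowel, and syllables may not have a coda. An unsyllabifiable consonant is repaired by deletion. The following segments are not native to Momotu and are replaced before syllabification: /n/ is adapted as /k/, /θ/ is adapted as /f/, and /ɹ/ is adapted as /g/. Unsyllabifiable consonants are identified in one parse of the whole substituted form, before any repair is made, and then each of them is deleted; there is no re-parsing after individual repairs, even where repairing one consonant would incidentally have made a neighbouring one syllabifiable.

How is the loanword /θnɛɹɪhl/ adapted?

fkɛgɪ

Substitution: /θ/ → /f/, /n/ → /k/, /ɹ/ → /g/, giving /fkɛgɪhl/.
Under (C)(C)V, the unsyllabifiable consonants are /h/, /l/ (no codas are permitted; onsets may contain at most 2 consonants).
Deleting the stranded consonants removes /h/, /l/.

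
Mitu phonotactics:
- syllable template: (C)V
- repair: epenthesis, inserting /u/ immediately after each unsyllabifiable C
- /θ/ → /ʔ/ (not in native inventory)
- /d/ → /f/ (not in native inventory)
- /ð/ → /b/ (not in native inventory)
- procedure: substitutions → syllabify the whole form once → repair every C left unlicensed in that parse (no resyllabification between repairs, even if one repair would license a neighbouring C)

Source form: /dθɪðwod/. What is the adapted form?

fuʔɪbuwofu

Substitution: /d/ → /f/, /θ/ → /ʔ/, /ð/ → /b/, giving /fʔɪbwof/.
The consonants /f/, /b/, /f/ cannot be parsed into a legal (C)V syllable (no codas are permitted; onsets are limited to one consonant).
Epenthesis after each stranded consonant: /f/ → /fu/, /b/ → /bu/, /f/ → /fu/.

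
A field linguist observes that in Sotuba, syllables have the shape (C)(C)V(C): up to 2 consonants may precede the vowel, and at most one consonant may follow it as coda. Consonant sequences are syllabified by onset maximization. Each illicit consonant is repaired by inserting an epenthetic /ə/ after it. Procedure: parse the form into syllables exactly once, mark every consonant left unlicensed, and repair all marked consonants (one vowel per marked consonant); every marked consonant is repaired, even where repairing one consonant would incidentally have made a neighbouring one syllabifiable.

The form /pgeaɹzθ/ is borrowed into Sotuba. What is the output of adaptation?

Syllabifying with onset maximization leaves /z/, /θ/ stranded (at most one coda consonant is licensed; onsets may contain at most 2 consonants).
Inserting the epenthetic vowel yields /z/ → /zə/, /θ/ → /θə/.

pgeaɹzəθə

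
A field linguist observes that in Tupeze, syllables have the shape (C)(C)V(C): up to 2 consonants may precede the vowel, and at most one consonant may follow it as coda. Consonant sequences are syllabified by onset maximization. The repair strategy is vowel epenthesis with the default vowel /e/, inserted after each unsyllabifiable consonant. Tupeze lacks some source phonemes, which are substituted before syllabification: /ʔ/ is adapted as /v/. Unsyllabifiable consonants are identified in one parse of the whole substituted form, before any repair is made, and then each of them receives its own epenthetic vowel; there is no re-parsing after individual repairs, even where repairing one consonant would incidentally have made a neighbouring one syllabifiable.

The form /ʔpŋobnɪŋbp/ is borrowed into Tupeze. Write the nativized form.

vepŋobnɪŋbepe

Substitution: /ʔ/ → /v/, giving /vpŋobnɪŋbp/.
Syllabifying with onset maximization leaves /v/, /b/, /p/ stranded (at most one coda consonant is licensed; onsets may contain at most 2 consonants).
Each unlicensed consonant becomes the onset of a new syllable: /v/ → /ve/, /b/ → /be/, /p/ → /pe/.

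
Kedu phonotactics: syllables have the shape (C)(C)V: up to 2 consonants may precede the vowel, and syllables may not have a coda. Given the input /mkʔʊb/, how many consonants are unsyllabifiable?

Under (C)(C)V, the unsyllabifiable consonants are /m/, /b/ (no codas are permitted; onsets may contain at most 2 consonants).

2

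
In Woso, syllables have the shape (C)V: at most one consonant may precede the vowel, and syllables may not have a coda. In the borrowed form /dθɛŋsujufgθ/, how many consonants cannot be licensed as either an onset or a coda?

Syllabifying with onset maximization leaves /d/, /ŋ/, /f/, /g/, /θ/ stranded (no codas are permitted; onsets are limited to one consonant).

5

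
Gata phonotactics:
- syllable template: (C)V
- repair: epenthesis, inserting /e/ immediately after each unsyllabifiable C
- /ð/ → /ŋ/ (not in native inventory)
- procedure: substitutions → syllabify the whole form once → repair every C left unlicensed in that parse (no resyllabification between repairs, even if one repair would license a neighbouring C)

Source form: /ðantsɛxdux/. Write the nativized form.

Substitution: /ð/ → /ŋ/, giving /ŋantsɛxdux/.
Syllabifying with onset maximization leaves /n/, /t/, /x/, /x/ stranded (no codas are permitted; onsets are limited to one consonant).
Inserting the epenthetic vowel yields /n/ → /ne/, /t/ → /te/, /x/ → /xe/, /x/ → /xe/.

ŋanetesɛxeduxe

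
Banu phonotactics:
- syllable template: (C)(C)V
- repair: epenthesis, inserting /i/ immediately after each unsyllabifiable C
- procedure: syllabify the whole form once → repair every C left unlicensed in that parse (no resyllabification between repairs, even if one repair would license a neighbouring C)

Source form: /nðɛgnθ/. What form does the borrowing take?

nðɛginiθi

Syllabifying with onset maximization leaves /g/, /n/, /θ/ stranded (no codas are permitted; onsets may contain at most 2 consonants).
Inserting the epenthetic vowel yields /g/ → /gi/, /n/ → /ni/, /θ/ → /θi/.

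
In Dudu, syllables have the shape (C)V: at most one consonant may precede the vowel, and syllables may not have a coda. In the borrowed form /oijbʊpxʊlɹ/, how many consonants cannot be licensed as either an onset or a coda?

4

Under (C)V, the unsyllabifiable consonants are /j/, /p/, /l/, /ɹ/ (no codas are permitted; onsets are limited to one consonant).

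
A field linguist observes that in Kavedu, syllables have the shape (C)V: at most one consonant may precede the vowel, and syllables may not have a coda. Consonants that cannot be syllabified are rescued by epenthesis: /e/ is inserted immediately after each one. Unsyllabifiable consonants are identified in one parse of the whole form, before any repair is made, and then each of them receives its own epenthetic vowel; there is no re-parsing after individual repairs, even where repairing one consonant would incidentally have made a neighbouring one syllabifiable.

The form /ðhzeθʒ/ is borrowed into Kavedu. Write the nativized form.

ðehezeθeʒe

Syllabifying with onset maximization leaves /ð/, /h/, /θ/, /ʒ/ stranded (no codas are permitted; onsets are limited to one consonant).
Inserting the epenthetic vowel yields /ð/ → /ðe/, /h/ → /he/, /θ/ → /θe/, /ʒ/ → /ʒe/.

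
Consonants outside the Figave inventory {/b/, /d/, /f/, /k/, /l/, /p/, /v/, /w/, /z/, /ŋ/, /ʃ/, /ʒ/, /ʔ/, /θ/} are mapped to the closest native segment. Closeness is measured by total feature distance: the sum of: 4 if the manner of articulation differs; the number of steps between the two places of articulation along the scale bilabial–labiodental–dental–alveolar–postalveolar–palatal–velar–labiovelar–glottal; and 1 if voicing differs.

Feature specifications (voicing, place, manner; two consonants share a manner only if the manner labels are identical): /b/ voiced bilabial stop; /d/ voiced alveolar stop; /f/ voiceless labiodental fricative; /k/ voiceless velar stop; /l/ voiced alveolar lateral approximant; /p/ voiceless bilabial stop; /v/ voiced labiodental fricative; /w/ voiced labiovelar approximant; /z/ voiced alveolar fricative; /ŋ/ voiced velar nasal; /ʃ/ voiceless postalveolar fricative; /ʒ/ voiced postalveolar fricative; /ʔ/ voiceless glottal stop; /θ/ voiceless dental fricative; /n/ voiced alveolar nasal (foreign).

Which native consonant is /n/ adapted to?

ŋ

/ŋ/ is closest: same manner (nasal), place distance 3 (alveolar→velar), same voicing; total 3. Next closest is /d/ at distance 4.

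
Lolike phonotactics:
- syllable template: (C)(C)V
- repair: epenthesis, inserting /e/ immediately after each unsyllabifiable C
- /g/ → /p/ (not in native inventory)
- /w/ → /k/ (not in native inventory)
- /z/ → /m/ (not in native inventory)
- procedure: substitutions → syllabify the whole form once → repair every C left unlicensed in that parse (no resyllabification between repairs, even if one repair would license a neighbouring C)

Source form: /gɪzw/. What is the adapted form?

pɪmeke

Substitution: /g/ → /p/, /z/ → /m/, /w/ → /k/, giving /pɪmk/.
Syllabifying with onset maximization leaves /m/, /k/ stranded (no codas are permitted; onsets may contain at most 2 consonants).
Epenthesis after each stranded consonant: /m/ → /me/, /k/ → /ke/.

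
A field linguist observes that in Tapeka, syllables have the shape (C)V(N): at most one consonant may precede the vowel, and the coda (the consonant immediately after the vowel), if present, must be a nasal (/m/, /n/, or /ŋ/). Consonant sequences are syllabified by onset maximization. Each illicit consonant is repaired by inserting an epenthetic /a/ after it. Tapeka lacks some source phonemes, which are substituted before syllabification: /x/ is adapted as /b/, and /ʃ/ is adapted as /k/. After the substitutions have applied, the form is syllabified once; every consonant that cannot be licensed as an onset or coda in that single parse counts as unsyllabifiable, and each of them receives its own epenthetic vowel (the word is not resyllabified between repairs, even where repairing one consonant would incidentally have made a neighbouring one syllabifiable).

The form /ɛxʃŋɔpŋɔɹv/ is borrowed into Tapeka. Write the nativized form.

ɛbakaŋɔpaŋɔɹava

Substitution: /x/ → /b/, /ʃ/ → /k/, giving /ɛbkŋɔpŋɔɹv/.
Under (C)V(N), the unsyllabifiable consonants are /b/, /k/, /p/, /ɹ/, /v/ (only a nasal (/m/, /n/, or /ŋ/) is licensed in coda position; onsets are limited to one consonant).
Inserting the epenthetic vowel yields /b/ → /ba/, /k/ → /ka/, /p/ → /pa/, /ɹ/ → /ɹa/, /v/ → /va/.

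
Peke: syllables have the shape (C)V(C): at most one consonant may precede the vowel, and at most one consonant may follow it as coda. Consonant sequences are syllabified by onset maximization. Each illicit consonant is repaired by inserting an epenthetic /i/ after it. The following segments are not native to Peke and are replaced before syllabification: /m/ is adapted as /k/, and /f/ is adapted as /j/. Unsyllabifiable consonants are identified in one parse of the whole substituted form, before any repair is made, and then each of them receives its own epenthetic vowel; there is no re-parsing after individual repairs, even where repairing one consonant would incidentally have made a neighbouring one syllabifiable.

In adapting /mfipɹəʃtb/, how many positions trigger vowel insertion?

After substitution the input is /kjipɹəʃtb/.
The unsyllabifiable consonants are /k/, /t/, /b/; each receives one epenthetic vowel.

3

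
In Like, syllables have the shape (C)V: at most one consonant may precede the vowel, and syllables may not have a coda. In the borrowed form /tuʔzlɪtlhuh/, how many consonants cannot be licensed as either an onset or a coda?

5

The consonants /ʔ/, /z/, /t/, /l/, /h/ cannot be parsed into a legal (C)V syllable (no codas are permitted; onsets are limited to one consonant).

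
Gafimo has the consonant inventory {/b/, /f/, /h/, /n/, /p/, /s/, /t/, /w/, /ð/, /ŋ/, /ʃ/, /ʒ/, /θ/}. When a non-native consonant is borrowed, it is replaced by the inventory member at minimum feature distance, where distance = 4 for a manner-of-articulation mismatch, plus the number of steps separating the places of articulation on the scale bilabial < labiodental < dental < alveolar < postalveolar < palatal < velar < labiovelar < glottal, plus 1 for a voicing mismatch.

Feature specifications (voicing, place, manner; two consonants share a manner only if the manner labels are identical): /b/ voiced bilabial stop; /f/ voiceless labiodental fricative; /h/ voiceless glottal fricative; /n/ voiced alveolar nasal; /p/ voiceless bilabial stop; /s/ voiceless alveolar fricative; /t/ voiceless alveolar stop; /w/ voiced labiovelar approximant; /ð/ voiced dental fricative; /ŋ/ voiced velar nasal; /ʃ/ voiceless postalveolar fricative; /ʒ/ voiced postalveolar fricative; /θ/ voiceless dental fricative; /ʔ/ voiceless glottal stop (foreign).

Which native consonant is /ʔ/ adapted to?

h

/h/ is closest: manner differs (stop→fricative, +4), place distance 0 (glottal→glottal), same voicing; total 4. Next closest is /t/ at distance 5.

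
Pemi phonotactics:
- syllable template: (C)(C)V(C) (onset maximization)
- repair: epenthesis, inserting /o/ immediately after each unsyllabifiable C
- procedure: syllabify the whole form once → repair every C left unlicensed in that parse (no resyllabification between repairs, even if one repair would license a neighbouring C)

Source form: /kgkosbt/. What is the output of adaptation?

Under (C)(C)V(C), the unsyllabifiable consonants are /k/, /b/, /t/ (at most one coda consonant is licensed; onsets may contain at most 2 consonants).
Each unlicensed consonant becomes the onset of a new syllable: /k/ → /ko/, /b/ → /bo/, /t/ → /to/.

kogkosboto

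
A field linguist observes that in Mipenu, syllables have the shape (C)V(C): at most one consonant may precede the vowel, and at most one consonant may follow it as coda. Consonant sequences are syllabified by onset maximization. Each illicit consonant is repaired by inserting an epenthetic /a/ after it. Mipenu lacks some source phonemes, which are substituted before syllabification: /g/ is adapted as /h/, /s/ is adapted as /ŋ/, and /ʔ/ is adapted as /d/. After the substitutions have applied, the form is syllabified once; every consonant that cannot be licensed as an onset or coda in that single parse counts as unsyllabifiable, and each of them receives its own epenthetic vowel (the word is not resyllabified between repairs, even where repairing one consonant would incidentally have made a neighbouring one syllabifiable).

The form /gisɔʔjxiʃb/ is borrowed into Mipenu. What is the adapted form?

Substitution: /g/ → /h/, /s/ → /ŋ/, /ʔ/ → /d/, giving /hiŋɔdjxiʃb/.
Under (C)V(C), the unsyllabifiable consonants are /j/, /b/ (at most one coda consonant is licensed; onsets are limited to one consonant).
Inserting the epenthetic vowel yields /j/ → /ja/, /b/ → /ba/.

hiŋɔdjaxiʃba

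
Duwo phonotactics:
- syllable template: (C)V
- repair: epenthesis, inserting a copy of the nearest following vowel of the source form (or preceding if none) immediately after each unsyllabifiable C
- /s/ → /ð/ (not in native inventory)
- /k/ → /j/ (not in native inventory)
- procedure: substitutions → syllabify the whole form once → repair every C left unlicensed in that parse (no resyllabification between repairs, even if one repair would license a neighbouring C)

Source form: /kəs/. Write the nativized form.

jəðə

Substitution: /k/ → /j/, /s/ → /ð/, giving /jəð/.
The consonants /ð/ cannot be parsed into a legal (C)V syllable (no codas are permitted; onsets are limited to one consonant).
Epenthesis after each stranded consonant: /ð/ → /ðə/.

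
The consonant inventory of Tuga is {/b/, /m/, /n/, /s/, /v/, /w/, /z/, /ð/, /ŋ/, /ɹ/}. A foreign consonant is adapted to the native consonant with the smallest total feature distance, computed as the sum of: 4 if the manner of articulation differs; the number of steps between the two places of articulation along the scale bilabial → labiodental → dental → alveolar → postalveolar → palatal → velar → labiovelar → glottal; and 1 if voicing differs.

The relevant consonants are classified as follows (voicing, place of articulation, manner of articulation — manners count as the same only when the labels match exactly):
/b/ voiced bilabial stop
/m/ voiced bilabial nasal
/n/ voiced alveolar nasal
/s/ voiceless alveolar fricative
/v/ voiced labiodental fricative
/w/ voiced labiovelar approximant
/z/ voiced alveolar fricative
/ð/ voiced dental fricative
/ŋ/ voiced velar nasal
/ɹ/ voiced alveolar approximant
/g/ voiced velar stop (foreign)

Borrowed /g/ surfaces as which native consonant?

ŋ

/ŋ/ is closest: manner differs (stop→nasal, +4), place distance 0 (velar→velar), same voicing; total 4. Next closest is /w/ at distance 5.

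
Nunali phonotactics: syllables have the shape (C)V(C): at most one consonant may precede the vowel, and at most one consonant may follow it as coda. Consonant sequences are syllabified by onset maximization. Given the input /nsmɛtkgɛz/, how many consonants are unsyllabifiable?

3

Syllabifying with onset maximization leaves /n/, /s/, /k/ stranded (at most one coda consonant is licensed; onsets are limited to one consonant).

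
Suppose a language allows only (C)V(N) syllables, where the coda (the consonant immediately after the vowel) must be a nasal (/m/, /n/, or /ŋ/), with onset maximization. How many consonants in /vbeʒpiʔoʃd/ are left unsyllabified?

Under (C)V(N), the unsyllabifiable consonants are /v/, /ʒ/, /ʃ/, /d/ (only a nasal (/m/, /n/, or /ŋ/) is licensed in coda position; onsets are limited to one consonant).

4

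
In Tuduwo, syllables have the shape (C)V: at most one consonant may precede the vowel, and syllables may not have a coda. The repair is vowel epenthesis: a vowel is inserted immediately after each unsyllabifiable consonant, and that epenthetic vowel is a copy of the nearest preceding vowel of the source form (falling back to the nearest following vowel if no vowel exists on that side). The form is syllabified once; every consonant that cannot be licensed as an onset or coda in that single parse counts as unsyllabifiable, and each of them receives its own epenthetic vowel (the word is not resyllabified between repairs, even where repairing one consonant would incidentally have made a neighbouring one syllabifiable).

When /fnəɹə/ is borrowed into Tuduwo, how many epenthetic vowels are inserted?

1

The unsyllabifiable consonants are /f/; each receives one epenthetic vowel.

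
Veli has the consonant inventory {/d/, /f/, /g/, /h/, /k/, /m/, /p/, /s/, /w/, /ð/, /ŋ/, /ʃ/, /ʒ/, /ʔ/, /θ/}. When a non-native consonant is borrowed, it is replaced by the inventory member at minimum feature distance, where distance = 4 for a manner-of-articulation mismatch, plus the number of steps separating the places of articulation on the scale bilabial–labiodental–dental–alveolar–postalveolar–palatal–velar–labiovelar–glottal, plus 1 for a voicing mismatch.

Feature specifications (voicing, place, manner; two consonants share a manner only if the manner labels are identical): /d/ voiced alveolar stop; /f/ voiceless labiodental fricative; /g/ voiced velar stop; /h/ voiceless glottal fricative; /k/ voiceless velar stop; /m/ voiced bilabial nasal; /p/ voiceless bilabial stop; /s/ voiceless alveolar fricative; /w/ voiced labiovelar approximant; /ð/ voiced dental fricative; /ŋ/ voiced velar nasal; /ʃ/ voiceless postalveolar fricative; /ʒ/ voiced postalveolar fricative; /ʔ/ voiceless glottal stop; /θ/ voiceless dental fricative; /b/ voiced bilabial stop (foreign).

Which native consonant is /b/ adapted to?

p

/p/ is closest: same manner (stop), place distance 0 (bilabial→bilabial), voicing differs (+1); total 1. Next closest is /d/ at distance 3.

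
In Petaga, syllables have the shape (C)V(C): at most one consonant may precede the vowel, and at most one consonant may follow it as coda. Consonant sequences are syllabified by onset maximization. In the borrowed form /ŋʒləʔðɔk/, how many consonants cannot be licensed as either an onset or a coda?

Syllabifying with onset maximization leaves /ŋ/, /ʒ/ stranded (at most one coda consonant is licensed; onsets are limited to one consonant).

2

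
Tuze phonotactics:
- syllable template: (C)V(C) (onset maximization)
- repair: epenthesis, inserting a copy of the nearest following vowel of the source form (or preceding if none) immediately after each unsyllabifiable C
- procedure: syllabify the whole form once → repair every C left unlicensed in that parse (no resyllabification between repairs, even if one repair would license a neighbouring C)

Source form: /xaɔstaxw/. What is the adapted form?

Syllabifying with onset maximization leaves /w/ stranded (at most one coda consonant is licensed; onsets are limited to one consonant).
Inserting the epenthetic vowel yields /w/ → /wa/.

xaɔstaxwa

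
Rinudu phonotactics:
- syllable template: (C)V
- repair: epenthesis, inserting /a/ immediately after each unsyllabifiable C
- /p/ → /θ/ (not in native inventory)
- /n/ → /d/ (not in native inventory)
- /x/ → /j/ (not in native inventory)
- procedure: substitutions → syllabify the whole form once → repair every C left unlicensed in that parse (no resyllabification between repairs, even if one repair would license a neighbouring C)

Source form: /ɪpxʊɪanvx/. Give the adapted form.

Substitution: /p/ → /θ/, /x/ → /j/, /n/ → /d/, giving /ɪθjʊɪadvj/.
Under (C)V, the unsyllabifiable consonants are /θ/, /d/, /v/, /j/ (no codas are permitted; onsets are limited to one consonant).
Epenthesis after each stranded consonant: /θ/ → /θa/, /d/ → /da/, /v/ → /va/, /j/ → /ja/.

ɪθajʊɪadavaja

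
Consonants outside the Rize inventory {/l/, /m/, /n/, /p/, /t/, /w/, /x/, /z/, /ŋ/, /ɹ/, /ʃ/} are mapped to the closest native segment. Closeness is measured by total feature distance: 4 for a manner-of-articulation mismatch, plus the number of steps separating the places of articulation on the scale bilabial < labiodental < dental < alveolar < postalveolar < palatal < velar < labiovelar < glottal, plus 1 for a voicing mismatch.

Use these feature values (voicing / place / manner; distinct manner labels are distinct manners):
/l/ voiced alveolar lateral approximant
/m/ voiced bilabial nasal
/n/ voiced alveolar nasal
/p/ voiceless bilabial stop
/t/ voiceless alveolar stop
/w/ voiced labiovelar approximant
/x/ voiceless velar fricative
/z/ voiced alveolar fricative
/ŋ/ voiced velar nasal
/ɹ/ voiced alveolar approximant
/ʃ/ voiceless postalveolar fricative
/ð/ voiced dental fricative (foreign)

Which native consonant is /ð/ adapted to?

/z/ is closest: same manner (fricative), place distance 1 (dental→alveolar), same voicing; total 1. Next closest is /ʃ/ at distance 3.

z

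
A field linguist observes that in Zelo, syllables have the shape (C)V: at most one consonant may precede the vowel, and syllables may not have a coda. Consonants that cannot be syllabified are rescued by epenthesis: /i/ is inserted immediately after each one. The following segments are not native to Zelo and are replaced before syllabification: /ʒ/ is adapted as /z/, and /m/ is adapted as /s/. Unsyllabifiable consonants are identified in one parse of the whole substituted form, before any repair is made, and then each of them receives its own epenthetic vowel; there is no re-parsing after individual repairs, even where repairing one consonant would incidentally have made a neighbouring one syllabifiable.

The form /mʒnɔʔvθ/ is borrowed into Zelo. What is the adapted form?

Substitution: /m/ → /s/, /ʒ/ → /z/, giving /sznɔʔvθ/.
Under (C)V, the unsyllabifiable consonants are /s/, /z/, /ʔ/, /v/, /θ/ (no codas are permitted; onsets are limited to one consonant).
Epenthesis after each stranded consonant: /s/ → /si/, /z/ → /zi/, /ʔ/ → /ʔi/, /v/ → /vi/, /θ/ → /θi/.

sizinɔʔiviθi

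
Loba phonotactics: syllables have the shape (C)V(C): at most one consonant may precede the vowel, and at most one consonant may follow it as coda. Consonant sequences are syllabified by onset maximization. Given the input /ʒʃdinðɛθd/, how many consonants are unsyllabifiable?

3

Syllabifying with onset maximization leaves /ʒ/, /ʃ/, /d/ stranded (at most one coda consonant is licensed; onsets are limited to one consonant).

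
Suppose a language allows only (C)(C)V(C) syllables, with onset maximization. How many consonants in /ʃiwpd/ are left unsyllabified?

The consonants /p/, /d/ cannot be parsed into a legal (C)(C)V(C) syllable (at most one coda consonant is licensed; onsets may contain at most 2 consonants).

2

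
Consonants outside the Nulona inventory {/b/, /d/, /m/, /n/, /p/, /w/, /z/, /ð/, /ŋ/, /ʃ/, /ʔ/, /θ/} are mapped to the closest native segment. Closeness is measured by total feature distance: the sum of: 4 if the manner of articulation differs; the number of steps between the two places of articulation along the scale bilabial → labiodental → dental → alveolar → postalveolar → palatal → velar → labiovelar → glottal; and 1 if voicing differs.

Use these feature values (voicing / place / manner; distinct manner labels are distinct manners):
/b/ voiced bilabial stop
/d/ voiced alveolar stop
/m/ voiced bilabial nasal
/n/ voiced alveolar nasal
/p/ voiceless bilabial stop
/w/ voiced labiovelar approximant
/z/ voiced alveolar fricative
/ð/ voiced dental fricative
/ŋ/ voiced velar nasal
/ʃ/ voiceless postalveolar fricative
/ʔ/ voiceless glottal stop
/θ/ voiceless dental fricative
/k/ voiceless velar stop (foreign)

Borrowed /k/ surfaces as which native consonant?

ʔ

/ʔ/ is closest: same manner (stop), place distance 2 (velar→glottal), same voicing; total 2. Next closest is /d/ at distance 4.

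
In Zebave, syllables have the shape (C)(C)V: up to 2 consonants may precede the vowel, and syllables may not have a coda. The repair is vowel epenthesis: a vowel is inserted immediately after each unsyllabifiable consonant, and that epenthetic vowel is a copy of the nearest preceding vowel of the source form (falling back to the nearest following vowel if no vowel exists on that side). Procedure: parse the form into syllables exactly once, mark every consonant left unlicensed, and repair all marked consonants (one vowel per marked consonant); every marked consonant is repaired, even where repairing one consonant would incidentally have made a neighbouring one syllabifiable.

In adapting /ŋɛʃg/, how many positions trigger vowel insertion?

The unsyllabifiable consonants are /ʃ/, /g/; each receives one epenthetic vowel.

2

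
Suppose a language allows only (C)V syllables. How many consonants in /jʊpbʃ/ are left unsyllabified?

3

Under (C)V, the unsyllabifiable consonants are /p/, /b/, /ʃ/ (no codas are permitted; onsets are limited to one consonant).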